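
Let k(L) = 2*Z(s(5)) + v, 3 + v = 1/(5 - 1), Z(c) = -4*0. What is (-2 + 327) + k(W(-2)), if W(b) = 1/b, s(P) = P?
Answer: 1289/4 ≈ 322.25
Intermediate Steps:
Z(c) = 0
v = -11/4 (v = -3 + 1/(5 - 1) = -3 + 1/4 = -3 + ¼ = -11/4 ≈ -2.7500)
k(L) = -11/4 (k(L) = 2*0 - 11/4 = 0 - 11/4 = -11/4)
(-2 + 327) + k(W(-2)) = (-2 + 327) - 11/4 = 325 - 11/4 = 1289/4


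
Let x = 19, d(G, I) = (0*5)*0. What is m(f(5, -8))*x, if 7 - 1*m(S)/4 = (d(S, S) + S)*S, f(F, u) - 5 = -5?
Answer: 532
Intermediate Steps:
f(F, u) = 0 (f(F, u) = 5 - 5 = 0)
d(G, I) = 0 (d(G, I) = 0*0 = 0)
m(S) = 28 - 4*S² (m(S) = 28 - 4*(0 + S)*S = 28 - 4*S*S = 28 - 4*S²)
m(f(5, -8))*x = (28 - 4*0²)*19 = (28 - 4*0)*19 = (28 + 0)*19 = 28*19 = 532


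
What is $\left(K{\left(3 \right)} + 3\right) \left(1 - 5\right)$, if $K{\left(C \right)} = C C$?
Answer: $-48$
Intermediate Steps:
$K{\left(C \right)} = C^{2}$
$\left(K{\left(3 \right)} + 3\right) \left(1 - 5\right) = \left(3^{2} + 3\right) \left(1 - 5\right) = \left(9 + 3\right) \left(-4\right) = 12 \left(-4\right) = -48$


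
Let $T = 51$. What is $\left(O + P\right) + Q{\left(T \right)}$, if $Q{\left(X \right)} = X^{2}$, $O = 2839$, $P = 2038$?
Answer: $7478$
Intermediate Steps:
$\left(O + P\right) + Q{\left(T \right)} = \left(2839 + 2038\right) + 51^{2} = 4877 + 2601 = 7478$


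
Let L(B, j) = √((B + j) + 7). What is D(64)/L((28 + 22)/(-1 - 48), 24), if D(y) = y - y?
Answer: 0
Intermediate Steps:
D(y) = 0
L(B, j) = √(7 + B + j)
D(64)/L((28 + 22)/(-1 - 48), 24) = 0/(√(7 + (28 + 22)/(-1 - 48) + 24)) = 0/(√(7 + 50/(-49) + 24)) = 0/(√(7 + 50*(-1/49) + 24)) = 0/(√(7 - 50/49 + 24)) = 0/(√(1469/49)) = 0/((√1469/7)) = 0*(7*√1469/1469) = 0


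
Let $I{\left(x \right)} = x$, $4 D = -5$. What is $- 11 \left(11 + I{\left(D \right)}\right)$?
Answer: $- \frac{429}{4} \approx -107.25$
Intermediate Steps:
$D = - \frac{5}{4}$ ($D = \frac{1}{4} \left(-5\right) = - \frac{5}{4} \approx -1.25$)
$- 11 \left(11 + I{\left(D \right)}\right) = - 11 \left(11 - \frac{5}{4}\right) = \left(-11\right) \frac{39}{4} = - \frac{429}{4}$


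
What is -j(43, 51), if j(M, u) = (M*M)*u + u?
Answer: -94350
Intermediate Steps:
j(M, u) = u + u*M² (j(M, u) = M²*u + u = u*M² + u = u + u*M²)
-j(43, 51) = -51*(1 + 43²) = -51*(1 + 1849) = -51*1850 = -1*94350 = -94350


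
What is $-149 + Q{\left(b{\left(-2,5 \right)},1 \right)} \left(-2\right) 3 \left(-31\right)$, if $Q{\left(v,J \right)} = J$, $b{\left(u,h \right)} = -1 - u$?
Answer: $37$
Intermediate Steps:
$-149 + Q{\left(b{\left(-2,5 \right)},1 \right)} \left(-2\right) 3 \left(-31\right) = -149 + 1 \left(-2\right) 3 \left(-31\right) = -149 + \left(-2\right) 3 \left(-31\right) = -149 - -186 = -149 + 186 = 37$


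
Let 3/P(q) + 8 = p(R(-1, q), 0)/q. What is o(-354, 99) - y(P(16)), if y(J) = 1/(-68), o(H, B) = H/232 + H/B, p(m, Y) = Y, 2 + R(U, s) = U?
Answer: -82759/16269 ≈ -5.0869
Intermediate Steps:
R(U, s) = -2 + U
o(H, B) = H/232 + H/B (o(H, B) = H*(1/232) + H/B = H/232 + H/B)
P(q) = -3/8 (P(q) = 3/(-8 + 0/q) = 3/(-8 + 0) = 3/(-8) = 3*(-⅛) = -3/8)
y(J) = -1/68
o(-354, 99) - y(P(16)) = ((1/232)*(-354) - 354/99) - 1*(-1/68) = (-177/116 - 354*1/99) + 1/68 = (-177/116 - 118/33) + 1/68 = -19529/3828 + 1/68 = -82759/16269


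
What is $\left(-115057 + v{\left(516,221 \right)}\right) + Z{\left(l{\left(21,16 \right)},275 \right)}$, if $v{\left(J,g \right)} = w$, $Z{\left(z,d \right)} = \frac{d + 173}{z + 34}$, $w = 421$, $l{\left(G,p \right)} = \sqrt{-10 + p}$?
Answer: $- \frac{65908084}{575} - \frac{224 \sqrt{6}}{575} \approx -1.1462 \cdot 10^{5}$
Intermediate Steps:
$Z{\left(z,d \right)} = \frac{173 + d}{34 + z}$
$v{\left(J,g \right)} = 421$
$\left(-115057 + v{\left(516,221 \right)}\right) + Z{\left(l{\left(21,16 \right)},275 \right)} = \left(-115057 + 421\right) + \frac{173 + 275}{34 + \sqrt{-10 + 16}} = -114636 + \frac{1}{34 + \sqrt{6}} \cdot 448 = -114636 + \frac{448}{34 + \sqrt{6}}$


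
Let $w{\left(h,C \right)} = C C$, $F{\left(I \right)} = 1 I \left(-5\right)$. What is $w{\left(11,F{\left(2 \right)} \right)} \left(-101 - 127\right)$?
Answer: $-22800$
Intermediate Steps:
$F{\left(I \right)} = - 5 I$ ($F{\left(I \right)} = I \left(-5\right) = - 5 I$)
$w{\left(h,C \right)} = C^{2}$
$w{\left(11,F{\left(2 \right)} \right)} \left(-101 - 127\right) = \left(\left(-5\right) 2\right)^{2} \left(-101 - 127\right) = \left(-10\right)^{2} \left(-228\right) = 100 \left(-228\right) = -22800$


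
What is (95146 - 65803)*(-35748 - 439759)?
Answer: -13952801901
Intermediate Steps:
(95146 - 65803)*(-35748 - 439759) = 29343*(-475507) = -13952801901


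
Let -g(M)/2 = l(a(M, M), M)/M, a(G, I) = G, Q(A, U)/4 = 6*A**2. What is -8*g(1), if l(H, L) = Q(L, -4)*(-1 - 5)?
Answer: -2304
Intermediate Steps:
Q(A, U) = 24*A**2 (Q(A, U) = 4*(6*A**2) = 24*A**2)
l(H, L) = -144*L**2 (l(H, L) = (24*L**2)*(-1 - 5) = (24*L**2)*(-6) = -144*L**2)
g(M) = 288*M (g(M) = -2*(-144*M**2)/M = -(-288)*M = 288*M)
-8*g(1) = -2304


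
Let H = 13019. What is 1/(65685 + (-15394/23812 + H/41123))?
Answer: 489610438/32159900100513 ≈ 1.5224e-5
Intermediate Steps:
1/(65685 + (-15394/23812 + H/41123)) = 1/(65685 + (-15394/23812 + 13019/41123)) = 1/(65685 + (-15394*1/23812 + 13019*(1/41123))) = 1/(65685 + (-7697/11906 + 13019/41123)) = 1/(65685 - 161519517/489610438) = 1/(32159900100513/489610438) = 489610438/32159900100513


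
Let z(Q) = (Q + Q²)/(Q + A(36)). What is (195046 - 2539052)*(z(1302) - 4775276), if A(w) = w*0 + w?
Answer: 2495437687790782/223 ≈ 1.1190e+13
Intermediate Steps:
A(w) = w (A(w) = 0 + w = w)
z(Q) = (Q + Q²)/(36 + Q) (z(Q) = (Q + Q²)/(Q + 36) = (Q + Q²)/(36 + Q))
(195046 - 2539052)*(z(1302) - 4775276) = (195046 - 2539052)*(1302*(1 + 1302)/(36 + 1302) - 4775276) = -2344006*(1302*1303/1338 - 4775276) = -2344006*(1302*(1/1338)*1303 - 4775276) = -2344006*(282751/223 - 4775276) = -2344006*(-1064603797/223) = 2495437687790782/223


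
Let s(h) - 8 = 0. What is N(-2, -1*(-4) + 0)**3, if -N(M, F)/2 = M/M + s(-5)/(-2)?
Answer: 216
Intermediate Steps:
s(h) = 8 (s(h) = 8 + 0 = 8)
N(M, F) = 6 (N(M, F) = -2*(M/M + 8/(-2)) = -2*(1 + 8*(-1/2)) = -2*(1 - 4) = -2*(-3) = 6)
N(-2, -1*(-4) + 0)**3 = 6**3 = 216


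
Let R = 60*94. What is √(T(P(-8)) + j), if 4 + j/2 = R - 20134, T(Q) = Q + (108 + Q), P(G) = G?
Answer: 2*I*√7226 ≈ 170.01*I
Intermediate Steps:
T(Q) = 108 + 2*Q
R = 5640
j = -28996 (j = -8 + 2*(5640 - 20134) = -8 + 2*(-14494) = -8 - 28988 = -28996)
√(T(P(-8)) + j) = √((108 + 2*(-8)) - 28996) = √((108 - 16) - 28996) = √(92 - 28996) = √(-28904) = 2*I*√7226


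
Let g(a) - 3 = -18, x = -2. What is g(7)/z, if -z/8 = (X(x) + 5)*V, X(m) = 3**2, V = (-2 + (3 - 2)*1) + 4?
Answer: 5/112 ≈ 0.044643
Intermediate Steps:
g(a) = -15 (g(a) = 3 - 18 = -15)
V = 3 (V = (-2 + 1*1) + 4 = (-2 + 1) + 4 = -1 + 4 = 3)
X(m) = 9
z = -336 (z = -8*(9 + 5)*3 = -112*3 = -8*42 = -336)
g(7)/z = -15/(-336) = -15*(-1/336) = 5/112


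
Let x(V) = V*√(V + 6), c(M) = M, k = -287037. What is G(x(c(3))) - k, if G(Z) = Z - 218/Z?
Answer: 2583196/9 ≈ 2.8702e+5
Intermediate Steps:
x(V) = V*√(6 + V)
G(x(c(3))) - k = (3*√(6 + 3) - 218*1/(3*√(6 + 3))) - 1*(-287037) = (3*√9 - 218/(3*√9)) + 287037 = (3*3 - 218/(3*3)) + 287037 = (9 - 218/9) + 287037 = -137/9 + 287037 = 2583196/9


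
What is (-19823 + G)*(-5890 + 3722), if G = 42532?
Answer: -49233112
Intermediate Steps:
(-19823 + G)*(-5890 + 3722) = (-19823 + 42532)*(-5890 + 3722) = 22709*(-2168) = -49233112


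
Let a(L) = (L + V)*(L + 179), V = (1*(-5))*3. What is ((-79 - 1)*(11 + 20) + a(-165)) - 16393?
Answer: -21393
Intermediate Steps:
V = -15 (V = -5*3 = -15)
a(L) = (-15 + L)*(179 + L) (a(L) = (L - 15)*(L + 179) = (-15 + L)*(179 + L))
((-79 - 1)*(11 + 20) + a(-165)) - 16393 = ((-79 - 1)*(11 + 20) + (-2685 + (-165)² + 164*(-165))) - 16393 = (-80*31 + (-2685 + 27225 - 27060)) - 16393 = (-2480 - 2520) - 16393 = -5000 - 16393 = -21393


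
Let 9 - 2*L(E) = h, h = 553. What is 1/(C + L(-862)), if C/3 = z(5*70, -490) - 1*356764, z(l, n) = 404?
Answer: -1/1069352 ≈ -9.3515e-7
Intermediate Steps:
C = -1069080 (C = 3*(404 - 1*356764) = 3*(404 - 356764) = 3*(-356360) = -1069080)
L(E) = -272 (L(E) = 9/2 - ½*553 = 9/2 - 553/2 = -272)
1/(C + L(-862)) = 1/(-1069080 - 272) = 1/(-1069352) = -1/1069352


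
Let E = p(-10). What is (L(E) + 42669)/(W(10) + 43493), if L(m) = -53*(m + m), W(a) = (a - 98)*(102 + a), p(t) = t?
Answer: 43729/33637 ≈ 1.3000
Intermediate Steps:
E = -10
W(a) = (-98 + a)*(102 + a)
L(m) = -106*m
(L(E) + 42669)/(W(10) + 43493) = (-106*(-10) + 42669)/((-9996 + 10² + 4*10) + 43493) = (1060 + 42669)/((-9996 + 100 + 40) + 43493) = 43729/(-9856 + 43493) = 43729/33637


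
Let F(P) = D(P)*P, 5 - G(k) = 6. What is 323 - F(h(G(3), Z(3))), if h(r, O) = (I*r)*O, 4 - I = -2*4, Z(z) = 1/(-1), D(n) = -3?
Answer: 359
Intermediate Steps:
G(k) = -1 (G(k) = 5 - 1*6 = 5 - 6 = -1)
Z(z) = -1 (Z(z) = 1*(-1) = -1)
I = 12 (I = 4 - (-2)*4 = 4 - 1*(-8) = 4 + 8 = 12)
h(r, O) = 12*O*r (h(r, O) = (12*r)*O = 12*O*r)
F(P) = -3*P
323 - F(h(G(3), Z(3))) = 323 - (-3)*12*(-1)*(-1) = 323 - (-3)*12 = 323 - 1*(-36) = 323 + 36 = 359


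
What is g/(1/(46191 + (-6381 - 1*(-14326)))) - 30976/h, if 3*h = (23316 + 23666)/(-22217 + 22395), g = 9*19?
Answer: 217453930104/23491 ≈ 9.2569e+6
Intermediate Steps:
g = 171
h = 23491/267 (h = ((23316 + 23666)/(-22217 + 22395))/3 = (46982/178)/3 = (46982*(1/178))/3 = (⅓)*(23491/89) = 23491/267 ≈ 87.981)
g/(1/(46191 + (-6381 - 1*(-14326)))) - 30976/h = 171/(1/(46191 + (-6381 - 1*(-14326)))) - 30976/23491/267 = 171/(1/(46191 + (-6381 + 14326))) - 30976*267/23491 = 171/(1/(46191 + 7945)) - 8270592/23491 = 171/(1/54136) - 8270592/23491 = 171*54136 - 8270592/23491 = 9257256 - 8270592/23491 = 217453930104/23491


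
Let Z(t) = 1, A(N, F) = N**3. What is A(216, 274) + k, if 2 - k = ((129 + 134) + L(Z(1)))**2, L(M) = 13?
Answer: 10001522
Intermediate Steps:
k = -76174 (k = 2 - ((129 + 134) + 13)**2 = 2 - (263 + 13)**2 = 2 - 1*276**2 = 2 - 1*76176 = 2 - 76176 = -76174)
A(216, 274) + k = 216**3 - 76174 = 10077696 - 76174 = 10001522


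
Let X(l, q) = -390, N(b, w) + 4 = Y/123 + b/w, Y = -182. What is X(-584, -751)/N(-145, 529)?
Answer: 25376130/374381 ≈ 67.782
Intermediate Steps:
N(b, w) = -674/123 + b/w (N(b, w) = -4 + (-182/123 + b/w) = -674/123 + b/w)
X(-584, -751)/N(-145, 529) = -390/(-674/123 - 145/529) = -390/(-374381/65067) = -390*(-65067/374381) = 25376130/374381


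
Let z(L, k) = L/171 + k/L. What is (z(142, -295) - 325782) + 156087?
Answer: -4120564271/24282 ≈ -1.6970e+5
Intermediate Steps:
z(L, k) = L/171 + k/L (z(L, k) = L*(1/171) + k/L = L/171 + k/L)
(z(142, -295) - 325782) + 156087 = (((1/171)*142 - 295/142) - 325782) + 156087 = ((142/171 - 295*1/142) - 325782) + 156087 = ((142/171 - 295/142) - 325782) + 156087 = (-30281/24282 - 325782) + 156087 = -7910668805/24282 + 156087 = -4120564271/24282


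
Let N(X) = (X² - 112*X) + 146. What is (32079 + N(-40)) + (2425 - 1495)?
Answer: 39235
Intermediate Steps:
N(X) = 146 + X² - 112*X
(32079 + N(-40)) + (2425 - 1495) = (32079 + (146 + (-40)² - 112*(-40))) + (2425 - 1495) = (32079 + (146 + 1600 + 4480)) + 930 = (32079 + 6226) + 930 = 38305 + 930 = 39235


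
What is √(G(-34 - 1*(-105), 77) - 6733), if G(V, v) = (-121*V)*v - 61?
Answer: I*√668301 ≈ 817.5*I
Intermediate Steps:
G(V, v) = -61 - 121*V*v (G(V, v) = -121*V*v - 61 = -61 - 121*V*v)
√(G(-34 - 1*(-105), 77) - 6733) = √((-61 - 121*(-34 - 1*(-105))*77) - 6733) = √((-61 - 121*(-34 + 105)*77) - 6733) = √((-61 - 121*71*77) - 6733) = √((-61 - 661507) - 6733) = √(-661568 - 6733) = √(-668301) = I*√668301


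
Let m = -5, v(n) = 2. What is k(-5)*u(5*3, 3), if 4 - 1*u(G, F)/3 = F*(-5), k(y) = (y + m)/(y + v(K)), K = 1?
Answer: 190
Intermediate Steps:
k(y) = (-5 + y)/(2 + y) (k(y) = (y - 5)/(y + 2) = (-5 + y)/(2 + y))
u(G, F) = 12 + 15*F (u(G, F) = 12 - 3*F*(-5) = 12 - (-15)*F = 12 + 15*F)
k(-5)*u(5*3, 3) = ((-5 - 5)/(2 - 5))*(12 + 15*3) = (-10/(-3))*(12 + 45) = -⅓*(-10)*57 = (10/3)*57 = 190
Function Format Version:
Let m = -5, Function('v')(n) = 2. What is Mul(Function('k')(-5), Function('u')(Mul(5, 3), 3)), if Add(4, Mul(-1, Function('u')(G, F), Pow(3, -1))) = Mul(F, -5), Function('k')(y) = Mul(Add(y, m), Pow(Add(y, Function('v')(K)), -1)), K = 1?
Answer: 190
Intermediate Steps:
Function('k')(y) = Mul(Pow(Add(2, y), -1), Add(-5, y)) (Function('k')(y) = Mul(Add(y, -5), Pow(Add(y, 2), -1)) = Mul(Add(-5, y), Pow(Add(2, y), -1)) = Mul(Pow(Add(2, y), -1), Add(-5, y)))
Function('u')(G, F) = Add(12, Mul(15, F)) (Function('u')(G, F) = Add(12, Mul(-3, Mul(F, -5))) = Add(12, Mul(-3, Mul(-5, F))) = Add(12, Mul(15, F)))
Mul(Function('k')(-5), Function('u')(Mul(5, 3), 3)) = Mul(Mul(Pow(Add(2, -5), -1), Add(-5, -5)), Add(12, Mul(15, 3))) = Mul(Mul(Pow(-3, -1), -10), Add(12, 45)) = Mul(Mul(Rational(-1, 3), -10), 57) = Mul(Rational(10, 3), 57) = 190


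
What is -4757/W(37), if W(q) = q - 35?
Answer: -4757/2 ≈ -2378.5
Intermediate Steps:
W(q) = -35 + q
-4757/W(37) = -4757/(-35 + 37) = -4757/2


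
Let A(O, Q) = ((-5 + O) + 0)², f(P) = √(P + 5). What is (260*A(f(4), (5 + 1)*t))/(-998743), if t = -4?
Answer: -1040/998743 ≈ -0.0010413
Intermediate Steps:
f(P) = √(5 + P)
A(O, Q) = (-5 + O)²
(260*A(f(4), (5 + 1)*t))/(-998743) = (260*(-5 + √(5 + 4))²)/(-998743) = (260*(-5 + √9)²)*(-1/998743) = (260*(-5 + 3)²)*(-1/998743) = (260*(-2)²)*(-1/998743) = (260*4)*(-1/998743) = 1040*(-1/998743) = -1040/998743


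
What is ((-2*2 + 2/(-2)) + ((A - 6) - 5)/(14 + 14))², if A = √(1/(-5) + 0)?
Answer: (755 - I*√5)²/19600 ≈ 29.083 - 0.17227*I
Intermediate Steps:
A = I*√5/5 (A = √(-⅕ + 0) = √(-⅕) = I*√5/5 ≈ 0.44721*I)
((-2*2 + 2/(-2)) + ((A - 6) - 5)/(14 + 14))² = ((-2*2 + 2/(-2)) + ((I*√5/5 - 6) - 5)/(14 + 14))² = ((-4 + 2*(-½)) + ((-6 + I*√5/5) - 5)/28)² = ((-4 - 1) + (-11 + I*√5/5)*(1/28))² = (-5 + (-11/28 + I*√5/140))² = (-151/28 + I*√5/140)²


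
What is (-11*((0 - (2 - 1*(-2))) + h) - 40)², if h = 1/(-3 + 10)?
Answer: 289/49 ≈ 5.8980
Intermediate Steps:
h = ⅐ (h = 1/7 = ⅐ ≈ 0.14286)
(-11*((0 - (2 - 1*(-2))) + h) - 40)² = (-11*((0 - (2 - 1*(-2))) + ⅐) - 40)² = (-11*((0 - (2 + 2)) + ⅐) - 40)² = (-11*((0 - 1*4) + ⅐) - 40)² = (-11*((0 - 4) + ⅐) - 40)² = (-11*(-4 + ⅐) - 40)² = (-11*(-27/7) - 40)² = (297/7 - 40)² = (17/7)² = 289/49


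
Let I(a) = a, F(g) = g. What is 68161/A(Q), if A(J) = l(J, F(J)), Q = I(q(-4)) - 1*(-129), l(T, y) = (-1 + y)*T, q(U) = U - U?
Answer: 68161/16512 ≈ 4.1280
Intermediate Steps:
q(U) = 0
l(T, y) = T*(-1 + y)
Q = 129 (Q = 0 - 1*(-129) = 0 + 129 = 129)
A(J) = J*(-1 + J)
68161/A(Q) = 68161/((129*(-1 + 129))) = 68161/((129*128)) = 68161/16512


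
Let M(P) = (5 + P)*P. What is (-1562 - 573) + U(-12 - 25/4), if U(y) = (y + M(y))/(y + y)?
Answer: -17129/8 ≈ -2141.1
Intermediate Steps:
M(P) = P*(5 + P)
U(y) = (y + y*(5 + y))/(2*y) (U(y) = (y + y*(5 + y))/(y + y) = (y + y*(5 + y))/((2*y)) = (y + y*(5 + y))*(1/(2*y)) = (y + y*(5 + y))/(2*y))
(-1562 - 573) + U(-12 - 25/4) = (-1562 - 573) + (3 + (-12 - 25/4)/2) = -2135 + (3 + (-12 - 25*¼)/2) = -2135 + (3 + (-12 - 25/4)/2) = -2135 + (3 + (½)*(-73/4)) = -2135 + (3 - 73/8) = -2135 - 49/8 = -17129/8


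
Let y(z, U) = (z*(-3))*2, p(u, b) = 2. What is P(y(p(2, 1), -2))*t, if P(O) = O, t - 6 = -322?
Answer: 3792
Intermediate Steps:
t = -316 (t = 6 - 322 = -316)
y(z, U) = -6*z (y(z, U) = -3*z*2 = -6*z)
P(y(p(2, 1), -2))*t = -6*2*(-316) = -12*(-316) = 3792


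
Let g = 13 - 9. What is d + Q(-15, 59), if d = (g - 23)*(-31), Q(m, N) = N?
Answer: 648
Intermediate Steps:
g = 4
d = 589 (d = (4 - 23)*(-31) = -19*(-31) = 589)
d + Q(-15, 59) = 589 + 59 = 648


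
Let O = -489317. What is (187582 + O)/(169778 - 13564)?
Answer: -8155/4222 ≈ -1.9315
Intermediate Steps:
(187582 + O)/(169778 - 13564) = (187582 - 489317)/(169778 - 13564) = -301735/156214 = -301735*1/156214 = -8155/4222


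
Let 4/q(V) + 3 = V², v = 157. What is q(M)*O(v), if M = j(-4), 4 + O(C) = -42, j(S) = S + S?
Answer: -184/61 ≈ -3.0164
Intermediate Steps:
j(S) = 2*S
O(C) = -46 (O(C) = -4 - 42 = -46)
M = -8 (M = 2*(-4) = -8)
q(V) = 4/(-3 + V²)
q(M)*O(v) = (4/(-3 + (-8)²))*(-46) = (4/(-3 + 64))*(-46) = (4/61)*(-46) = -184/61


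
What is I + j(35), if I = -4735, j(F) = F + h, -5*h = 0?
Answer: -4700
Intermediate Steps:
h = 0 (h = -1/5*0 = 0)
j(F) = F (j(F) = F + 0 = F)
I + j(35) = -4735 + 35 = -4700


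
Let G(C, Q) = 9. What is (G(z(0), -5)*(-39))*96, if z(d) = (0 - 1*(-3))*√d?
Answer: -33696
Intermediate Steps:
z(d) = 3*√d (z(d) = (0 + 3)*√d = 3*√d)
(G(z(0), -5)*(-39))*96 = (9*(-39))*96 = -351*96 = -33696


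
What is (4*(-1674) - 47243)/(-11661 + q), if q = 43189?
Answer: -53939/31528 ≈ -1.7108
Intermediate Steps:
(4*(-1674) - 47243)/(-11661 + q) = (4*(-1674) - 47243)/(-11661 + 43189) = (-6696 - 47243)/31528 = -53939*1/31528 = -53939/31528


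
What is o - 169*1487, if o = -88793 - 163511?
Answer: -503607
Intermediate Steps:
o = -252304
o - 169*1487 = -252304 - 169*1487 = -252304 - 1*251303 = -252304 - 251303 = -503607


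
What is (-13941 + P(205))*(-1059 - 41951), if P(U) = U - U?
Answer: 599602410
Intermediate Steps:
P(U) = 0
(-13941 + P(205))*(-1059 - 41951) = (-13941 + 0)*(-1059 - 41951) = -13941*(-43010) = 599602410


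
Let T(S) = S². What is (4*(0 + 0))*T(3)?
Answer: 0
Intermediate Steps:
(4*(0 + 0))*T(3) = (4*(0 + 0))*3² = (4*0)*9 = 0*9 = 0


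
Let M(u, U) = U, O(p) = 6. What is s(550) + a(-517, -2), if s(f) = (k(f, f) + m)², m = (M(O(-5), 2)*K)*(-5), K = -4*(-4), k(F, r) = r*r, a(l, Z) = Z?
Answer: 91409475598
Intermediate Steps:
k(F, r) = r²
K = 16
m = -160 (m = (2*16)*(-5) = 32*(-5) = -160)
s(f) = (-160 + f²)² (s(f) = (f² - 160)² = (-160 + f²)²)
s(550) + a(-517, -2) = (-160 + 550²)² - 2 = (-160 + 302500)² - 2 = 302340² - 2 = 91409475600 - 2 = 91409475598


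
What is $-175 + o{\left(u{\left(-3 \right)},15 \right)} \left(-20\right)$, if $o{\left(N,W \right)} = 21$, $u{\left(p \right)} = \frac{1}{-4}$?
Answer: $-595$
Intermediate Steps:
$u{\left(p \right)} = - \frac{1}{4}$
$-175 + o{\left(u{\left(-3 \right)},15 \right)} \left(-20\right) = -175 + 21 \left(-20\right) = -175 - 420 = -595$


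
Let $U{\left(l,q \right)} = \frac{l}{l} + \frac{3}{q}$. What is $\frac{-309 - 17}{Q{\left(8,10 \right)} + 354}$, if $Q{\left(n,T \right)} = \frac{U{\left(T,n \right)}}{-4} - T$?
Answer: $- \frac{10432}{10997} \approx -0.94862$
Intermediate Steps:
$U{\left(l,q \right)} = 1 + \frac{3}{q}$
$Q{\left(n,T \right)} = - T - \frac{3 + n}{4 n}$ ($Q{\left(n,T \right)} = \frac{\frac{1}{n} \left(3 + n\right)}{-4} - T = \frac{3 + n}{n} \left(- \frac{1}{4}\right) - T = - \frac{3 + n}{4 n} - T = - T - \frac{3 + n}{4 n}$)
$\frac{-309 - 17}{Q{\left(8,10 \right)} + 354} = \frac{-309 - 17}{\left(- \frac{1}{4} - 10 - \frac{3}{4 \cdot 8}\right) + 354} = \frac{-309 - 17}{\left(- \frac{1}{4} - 10 - \frac{3}{32}\right) + 354} = - \frac{326}{- \frac{331}{32} + 354} = - \frac{326}{\frac{10997}{32}} = \left(-326\right) \frac{32}{10997} = - \frac{10432}{10997}$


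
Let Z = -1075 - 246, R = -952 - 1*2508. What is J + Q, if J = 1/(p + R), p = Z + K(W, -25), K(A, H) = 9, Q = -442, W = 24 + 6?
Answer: -2109225/4772 ≈ -442.00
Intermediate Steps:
W = 30
R = -3460 (R = -952 - 2508 = -3460)
Z = -1321
p = -1312 (p = -1321 + 9 = -1312)
J = -1/4772 (J = 1/(-1312 - 3460) = 1/(-4772) = -1/4772 ≈ -0.00020956)
J + Q = -1/4772 - 442 = -2109225/4772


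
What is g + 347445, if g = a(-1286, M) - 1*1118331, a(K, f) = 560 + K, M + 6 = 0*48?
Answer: -771612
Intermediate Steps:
M = -6 (M = -6 + 0*48 = -6 + 0 = -6)
g = -1119057 (g = (560 - 1286) - 1*1118331 = -726 - 1118331 = -1119057)
g + 347445 = -1119057 + 347445 = -771612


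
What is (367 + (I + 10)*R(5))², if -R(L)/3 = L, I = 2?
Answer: 34969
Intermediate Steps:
R(L) = -3*L
(367 + (I + 10)*R(5))² = (367 + (2 + 10)*(-3*5))² = (367 + 12*(-15))² = (367 - 180)² = 187² = 34969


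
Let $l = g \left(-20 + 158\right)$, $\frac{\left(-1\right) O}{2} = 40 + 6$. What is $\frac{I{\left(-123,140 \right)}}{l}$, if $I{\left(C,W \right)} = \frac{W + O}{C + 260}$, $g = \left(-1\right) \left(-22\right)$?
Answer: $\frac{4}{34661} \approx 0.0001154$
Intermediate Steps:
$O = -92$ ($O = - 2 \left(40 + 6\right) = \left(-2\right) 46 = -92$)
$g = 22$
$I{\left(C,W \right)} = \frac{-92 + W}{260 + C}$ ($I{\left(C,W \right)} = \frac{W - 92}{C + 260} = \frac{-92 + W}{260 + C}$)
$l = 3036$ ($l = 22 \left(-20 + 158\right) = 22 \cdot 138 = 3036$)
$\frac{I{\left(-123,140 \right)}}{l} = \frac{\frac{1}{260 - 123} \left(-92 + 140\right)}{3036} = \frac{1}{137} \cdot 48 \cdot \frac{1}{3036} = \frac{48}{137} \cdot \frac{1}{3036} = \frac{4}{34661}$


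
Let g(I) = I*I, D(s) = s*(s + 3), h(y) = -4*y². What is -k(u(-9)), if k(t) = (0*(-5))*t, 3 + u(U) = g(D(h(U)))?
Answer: 0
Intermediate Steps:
D(s) = s*(3 + s)
g(I) = I²
u(U) = -3 + 16*U⁴*(3 - 4*U²)² (u(U) = -3 + ((-4*U²)*(3 - 4*U²))² = -3 + (-4*U²*(3 - 4*U²))² = -3 + 16*U⁴*(3 - 4*U²)²)
k(t) = 0 (k(t) = 0*t = 0)
-k(u(-9)) = -1*0 = 0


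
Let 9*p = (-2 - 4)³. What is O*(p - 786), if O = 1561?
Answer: -1264410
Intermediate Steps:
p = -24 (p = (-2 - 4)³/9 = (⅑)*(-6)³ = (⅑)*(-216) = -24)
O*(p - 786) = 1561*(-24 - 786) = 1561*(-810) = -1264410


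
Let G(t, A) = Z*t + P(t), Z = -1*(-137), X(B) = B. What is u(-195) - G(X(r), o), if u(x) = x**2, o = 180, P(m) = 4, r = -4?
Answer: 38569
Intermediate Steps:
Z = 137
G(t, A) = 4 + 137*t (G(t, A) = 137*t + 4 = 4 + 137*t)
u(-195) - G(X(r), o) = (-195)**2 - (4 + 137*(-4)) = 38025 - (4 - 548) = 38025 - 1*(-544) = 38025 + 544 = 38569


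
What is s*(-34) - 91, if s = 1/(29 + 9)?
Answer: -1746/19 ≈ -91.895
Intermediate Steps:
s = 1/38 ≈ 0.026316
s*(-34) - 91 = (1/38)*(-34) - 91 = -17/19 - 91 = -1746/19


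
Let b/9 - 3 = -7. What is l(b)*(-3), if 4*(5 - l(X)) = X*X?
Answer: 957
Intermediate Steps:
b = -36 (b = 27 + 9*(-7) = 27 - 63 = -36)
l(X) = 5 - X²/4 (l(X) = 5 - X*X/4 = 5 - X²/4)
l(b)*(-3) = (5 - ¼*(-36)²)*(-3) = (5 - ¼*1296)*(-3) = (5 - 324)*(-3) = -319*(-3) = 957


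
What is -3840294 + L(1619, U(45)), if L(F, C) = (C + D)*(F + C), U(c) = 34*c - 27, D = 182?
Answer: 1420276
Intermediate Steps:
U(c) = -27 + 34*c
L(F, C) = (182 + C)*(C + F) (L(F, C) = (C + 182)*(F + C) = (182 + C)*(C + F))
-3840294 + L(1619, U(45)) = -3840294 + ((-27 + 34*45)² + 182*(-27 + 34*45) + 182*1619 + (-27 + 34*45)*1619) = -3840294 + ((-27 + 1530)² + 182*(-27 + 1530) + 294658 + (-27 + 1530)*1619) = -3840294 + (1503² + 182*1503 + 294658 + 1503*1619) = -3840294 + (2259009 + 273546 + 294658 + 2433357) = -3840294 + 5260570 = 1420276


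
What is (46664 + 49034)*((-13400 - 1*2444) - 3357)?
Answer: -1837497298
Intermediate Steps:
(46664 + 49034)*((-13400 - 1*2444) - 3357) = 95698*((-13400 - 2444) - 3357) = 95698*(-15844 - 3357) = 95698*(-19201) = -1837497298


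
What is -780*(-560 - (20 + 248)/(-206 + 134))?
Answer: 1301690/3 ≈ 4.3390e+5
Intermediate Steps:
-780*(-560 - (20 + 248)/(-206 + 134)) = -780*(-560 - 268/(-72)) = -780*(-560 - 268*(-1)/72) = -780*(-560 - 1*(-67/18)) = -780*(-560 + 67/18) = -780*(-10013/18) = 1301690/3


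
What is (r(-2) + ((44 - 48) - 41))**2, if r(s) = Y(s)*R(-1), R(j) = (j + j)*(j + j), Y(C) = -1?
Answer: 2401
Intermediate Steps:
R(j) = 4*j**2 (R(j) = (2*j)*(2*j) = 4*j**2)
r(s) = -4 (r(s) = -4*(-1)**2 = -4)
(r(-2) + ((44 - 48) - 41))**2 = (-4 + ((44 - 48) - 41))**2 = (-4 + (-4 - 41))**2 = (-4 - 45)**2 = (-49)**2 = 2401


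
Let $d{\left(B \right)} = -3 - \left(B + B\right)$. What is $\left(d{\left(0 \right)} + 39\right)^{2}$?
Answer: $1296$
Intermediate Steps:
$d{\left(B \right)} = -3 - 2 B$
$\left(d{\left(0 \right)} + 39\right)^{2} = \left(\left(-3 - 0\right) + 39\right)^{2} = \left(\left(-3 + 0\right) + 39\right)^{2} = \left(-3 + 39\right)^{2} = 36^{2} = 1296$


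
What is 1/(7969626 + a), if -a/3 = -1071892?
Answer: 1/11185302 ≈ 8.9403e-8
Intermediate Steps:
a = 3215676 (a = -3*(-1071892) = 3215676)
1/(7969626 + a) = 1/(7969626 + 3215676) = 1/11185302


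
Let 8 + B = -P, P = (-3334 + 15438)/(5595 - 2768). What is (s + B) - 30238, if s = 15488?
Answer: -41732970/2827 ≈ -14762.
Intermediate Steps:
P = 12104/2827 ≈ 4.2816
B = -34720/2827 (B = -8 - 1*12104/2827 = -8 - 12104/2827 = -34720/2827 ≈ -12.282)
(s + B) - 30238 = (15488 - 34720/2827) - 30238 = 43749856/2827 - 30238 = -41732970/2827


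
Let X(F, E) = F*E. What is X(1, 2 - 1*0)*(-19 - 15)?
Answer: -68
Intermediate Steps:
X(F, E) = E*F
X(1, 2 - 1*0)*(-19 - 15) = ((2 - 1*0)*1)*(-19 - 15) = ((2 + 0)*1)*(-34) = (2*1)*(-34) = 2*(-34) = -68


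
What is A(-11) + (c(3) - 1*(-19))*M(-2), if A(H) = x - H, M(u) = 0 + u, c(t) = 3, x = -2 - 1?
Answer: -36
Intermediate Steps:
x = -3
M(u) = u
A(H) = -3 - H
A(-11) + (c(3) - 1*(-19))*M(-2) = (-3 - 1*(-11)) + (3 - 1*(-19))*(-2) = (-3 + 11) + (3 + 19)*(-2) = 8 + 22*(-2) = 8 - 44 = -36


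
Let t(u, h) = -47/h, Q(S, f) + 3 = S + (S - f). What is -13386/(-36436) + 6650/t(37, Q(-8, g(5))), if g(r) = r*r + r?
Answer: 5936649871/856246 ≈ 6933.3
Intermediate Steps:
g(r) = r + r² (g(r) = r² + r = r + r²)
Q(S, f) = -3 - f + 2*S (Q(S, f) = -3 + (S + (S - f)) = -3 + (-f + 2*S) = -3 - f + 2*S)
-13386/(-36436) + 6650/t(37, Q(-8, g(5))) = -13386/(-36436) + 6650/((-47/(-3 - 5*(1 + 5) + 2*(-8)))) = -13386*(-1/36436) + 6650/((-47/(-3 - 5*6 - 16))) = 6693/18218 + 6650/((-47/(-3 - 1*30 - 16))) = 6693/18218 + 6650/((-47/(-3 - 30 - 16))) = 6693/18218 + 6650/((-47/(-49))) = 6693/18218 + 6650/((-47*(-1/49))) = 6693/18218 + 6650/(47/49) = 6693/18218 + 6650*(49/47) = 6693/18218 + 325850/47 = 5936649871/856246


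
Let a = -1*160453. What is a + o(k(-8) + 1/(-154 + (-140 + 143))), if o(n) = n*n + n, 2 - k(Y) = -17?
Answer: -3649830361/22801 ≈ -1.6007e+5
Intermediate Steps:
k(Y) = 19 (k(Y) = 2 - 1*(-17) = 2 + 17 = 19)
a = -160453
o(n) = n + n**2 (o(n) = n**2 + n = n + n**2)
a + o(k(-8) + 1/(-154 + (-140 + 143))) = -160453 + (19 + 1/(-154 + (-140 + 143)))*(1 + (19 + 1/(-154 + (-140 + 143)))) = -160453 + (19 + 1/(-154 + 3))*(1 + (19 + 1/(-154 + 3))) = -160453 + (19 + 1/(-151))*(1 + (19 + 1/(-151))) = -160453 + (19 - 1/151)*(1 + (19 - 1/151)) = -160453 + 2868*(1 + 2868/151)/151 = -160453 + (2868/151)*(3019/151) = -160453 + 8658492/22801 = -3649830361/22801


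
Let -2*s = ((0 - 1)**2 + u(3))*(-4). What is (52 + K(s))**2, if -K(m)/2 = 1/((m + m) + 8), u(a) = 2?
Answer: 269361/100 ≈ 2693.6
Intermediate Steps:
s = 6 (s = -((0 - 1)**2 + 2)*(-4)/2 = -((-1)**2 + 2)*(-4)/2 = -(1 + 2)*(-4)/2 = -3*(-4)/2 = -1/2*(-12) = 6)
K(m) = -2/(8 + 2*m) (K(m) = -2/((m + m) + 8) = -2/(2*m + 8) = -2/(8 + 2*m))
(52 + K(s))**2 = (52 - 1/(4 + 6))**2 = (52 - 1/10)**2 = (519/10)**2 = 269361/100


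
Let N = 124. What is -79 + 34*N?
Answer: 4137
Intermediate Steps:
-79 + 34*N = -79 + 34*124 = -79 + 4216 = 4137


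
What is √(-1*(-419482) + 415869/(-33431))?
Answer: √468812503451263/33431 ≈ 647.67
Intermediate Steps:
√(-1*(-419482) + 415869/(-33431)) = √(419482 + 415869*(-1/33431)) = √(419482 - 415869/33431) = √(14023286873/33431) = √468812503451263/33431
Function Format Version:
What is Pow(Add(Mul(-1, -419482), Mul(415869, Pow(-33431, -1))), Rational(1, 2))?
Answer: Mul(Rational(1, 33431), Pow(468812503451263, Rational(1, 2))) ≈ 647.67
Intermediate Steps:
Pow(Add(Mul(-1, -419482), Mul(415869, Pow(-33431, -1))), Rational(1, 2)) = Pow(Add(419482, Mul(415869, Rational(-1, 33431))), Rational(1, 2)) = Pow(Add(419482, Rational(-415869, 33431)), Rational(1, 2)) = Pow(Rational(14023286873, 33431), Rational(1, 2)) = Mul(Rational(1, 33431), Pow(468812503451263, Rational(1, 2)))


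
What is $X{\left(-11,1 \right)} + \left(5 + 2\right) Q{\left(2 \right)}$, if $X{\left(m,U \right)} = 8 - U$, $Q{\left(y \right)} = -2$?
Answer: $-7$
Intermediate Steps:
$X{\left(-11,1 \right)} + \left(5 + 2\right) Q{\left(2 \right)} = \left(8 - 1\right) + \left(5 + 2\right) \left(-2\right) = \left(8 - 1\right) + 7 \left(-2\right) = 7 - 14 = -7$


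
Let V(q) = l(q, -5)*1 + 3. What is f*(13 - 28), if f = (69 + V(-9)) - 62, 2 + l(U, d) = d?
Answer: -45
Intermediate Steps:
l(U, d) = -2 + d
V(q) = -4 (V(q) = (-2 - 5)*1 + 3 = -7*1 + 3 = -7 + 3 = -4)
f = 3 (f = (69 - 4) - 62 = 65 - 62 = 3)
f*(13 - 28) = 3*(13 - 28) = 3*(-15) = -45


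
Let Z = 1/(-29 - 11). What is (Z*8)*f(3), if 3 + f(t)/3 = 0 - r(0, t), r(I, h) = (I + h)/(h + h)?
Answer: 21/10 ≈ 2.1000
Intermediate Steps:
Z = -1/40 (Z = 1/(-40) = -1/40 ≈ -0.025000)
r(I, h) = (I + h)/(2*h) (r(I, h) = (I + h)/((2*h)) = (I + h)*(1/(2*h)) = (I + h)/(2*h))
f(t) = -21/2 (f(t) = -9 + 3*(0 - (0 + t)/(2*t)) = -9 + 3*(0 - t/(2*t)) = -9 + 3*(0 - 1*1/2) = -9 + 3*(0 - 1/2) = -9 + 3*(-1/2) = -9 - 3/2 = -21/2)
(Z*8)*f(3) = -1/40*8*(-21/2) = -1/5*(-21/2) = 21/10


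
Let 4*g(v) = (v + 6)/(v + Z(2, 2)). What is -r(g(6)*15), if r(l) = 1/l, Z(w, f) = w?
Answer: -8/45 ≈ -0.17778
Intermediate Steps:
g(v) = (6 + v)/(4*(2 + v)) (g(v) = ((v + 6)/(v + 2))/4 = ((6 + v)/(2 + v))/4 = (6 + v)/(4*(2 + v)))
-r(g(6)*15) = -1/(((6 + 6)/(4*(2 + 6)))*15) = -1/(((¼)*12/8)*15) = -1/(((¼)*(⅛)*12)*15) = -1/((3/8)*15) = -1/45/8 = -1*8/45 = -8/45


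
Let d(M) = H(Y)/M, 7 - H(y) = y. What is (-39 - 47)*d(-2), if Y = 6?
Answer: 43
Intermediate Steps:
H(y) = 7 - y
d(M) = 1/M (d(M) = (7 - 1*6)/M = (7 - 6)/M = 1/M)
(-39 - 47)*d(-2) = (-39 - 47)/(-2) = -86*(-½) = 43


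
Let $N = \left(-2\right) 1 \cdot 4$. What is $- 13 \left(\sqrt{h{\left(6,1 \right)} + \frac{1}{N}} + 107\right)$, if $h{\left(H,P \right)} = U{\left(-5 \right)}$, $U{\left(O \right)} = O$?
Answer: $-1391 - \frac{13 i \sqrt{82}}{4} \approx -1391.0 - 29.43 i$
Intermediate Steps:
$N = -8$ ($N = \left(-2\right) 4 = -8$)
$h{\left(H,P \right)} = -5$
$- 13 \left(\sqrt{h{\left(6,1 \right)} + \frac{1}{N}} + 107\right) = - 13 \left(\sqrt{-5 + \frac{1}{-8}} + 107\right) = - 13 \left(\sqrt{-5 - \frac{1}{8}} + 107\right) = - 13 \left(\sqrt{- \frac{41}{8}} + 107\right) = - 13 \left(\frac{i \sqrt{82}}{4} + 107\right) = - 13 \left(107 + \frac{i \sqrt{82}}{4}\right) = -1391 - \frac{13 i \sqrt{82}}{4}$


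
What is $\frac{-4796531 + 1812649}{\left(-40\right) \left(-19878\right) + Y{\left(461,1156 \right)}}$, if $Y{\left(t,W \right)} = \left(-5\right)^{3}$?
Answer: $- \frac{129734}{34565} \approx -3.7533$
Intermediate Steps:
$Y{\left(t,W \right)} = -125$
$\frac{-4796531 + 1812649}{\left(-40\right) \left(-19878\right) + Y{\left(461,1156 \right)}} = \frac{-4796531 + 1812649}{\left(-40\right) \left(-19878\right) - 125} = - \frac{2983882}{795120 - 125} = - \frac{2983882}{794995} = \left(-2983882\right) \frac{1}{794995} = - \frac{129734}{34565}$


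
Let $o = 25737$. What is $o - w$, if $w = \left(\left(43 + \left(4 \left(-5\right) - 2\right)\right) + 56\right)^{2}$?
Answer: $19808$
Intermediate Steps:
$w = 5929$ ($w = \left(\left(43 - 22\right) + 56\right)^{2} = \left(21 + 56\right)^{2} = 77^{2} = 5929$)
$o - w = 25737 - 5929 = 19808$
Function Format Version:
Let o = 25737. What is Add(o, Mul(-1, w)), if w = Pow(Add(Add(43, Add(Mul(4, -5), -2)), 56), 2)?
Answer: 19808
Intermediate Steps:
w = 5929 (w = Pow(Add(Add(43, Add(-20, -2)), 56), 2) = Pow(Add(Add(43, -22), 56), 2) = Pow(Add(21, 56), 2) = Pow(77, 2) = 5929)
Add(o, Mul(-1, w)) = Add(25737, Mul(-1, 5929)) = Add(25737, -5929) = 19808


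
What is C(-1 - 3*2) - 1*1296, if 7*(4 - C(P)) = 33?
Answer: -9077/7 ≈ -1296.7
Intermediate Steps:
C(P) = -5/7 (C(P) = 4 - ⅐*33 = 4 - 33/7 = -5/7)
C(-1 - 3*2) - 1*1296 = -5/7 - 1*1296 = -5/7 - 1296 = -9077/7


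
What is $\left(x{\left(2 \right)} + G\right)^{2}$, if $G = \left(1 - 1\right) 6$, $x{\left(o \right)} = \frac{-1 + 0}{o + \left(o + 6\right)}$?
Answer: $\frac{1}{100} \approx 0.01$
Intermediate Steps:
$x{\left(o \right)} = - \frac{1}{6 + 2 o}$ ($x{\left(o \right)} = - \frac{1}{o + \left(6 + o\right)} = - \frac{1}{6 + 2 o}$)
$G = 0$ ($G = 0 \cdot 6 = 0$)
$\left(x{\left(2 \right)} + G\right)^{2} = \left(- \frac{1}{6 + 2 \cdot 2} + 0\right)^{2} = \left(- \frac{1}{6 + 4} + 0\right)^{2} = \left(- \frac{1}{10} + 0\right)^{2} = \left(- \frac{1}{10}\right)^{2} = \frac{1}{100}$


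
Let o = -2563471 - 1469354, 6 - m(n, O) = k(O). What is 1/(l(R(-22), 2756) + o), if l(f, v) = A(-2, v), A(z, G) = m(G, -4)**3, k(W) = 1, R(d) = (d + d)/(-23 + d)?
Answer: -1/4032700 ≈ -2.4797e-7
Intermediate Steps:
R(d) = 2*d/(-23 + d) (R(d) = (2*d)/(-23 + d) = 2*d/(-23 + d))
m(n, O) = 5 (m(n, O) = 6 - 1*1 = 6 - 1 = 5)
o = -4032825
A(z, G) = 125 (A(z, G) = 5**3 = 125)
l(f, v) = 125
1/(l(R(-22), 2756) + o) = 1/(125 - 4032825) = 1/(-4032700) = -1/4032700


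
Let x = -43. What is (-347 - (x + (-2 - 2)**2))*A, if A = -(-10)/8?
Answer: -400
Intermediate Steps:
A = 5/4 (A = -(-10)/8 = -1*(-5/4) = 5/4 ≈ 1.2500)
(-347 - (x + (-2 - 2)**2))*A = (-347 - (-43 + (-2 - 2)**2))*(5/4) = (-347 - (-43 + (-4)**2))*(5/4) = (-347 - (-43 + 16))*(5/4) = (-347 - 1*(-27))*(5/4) = (-347 + 27)*(5/4) = -320*5/4 = -400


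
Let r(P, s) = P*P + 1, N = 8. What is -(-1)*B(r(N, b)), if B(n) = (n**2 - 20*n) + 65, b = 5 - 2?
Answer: 2990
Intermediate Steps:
b = 3
r(P, s) = 1 + P**2 (r(P, s) = P**2 + 1 = 1 + P**2)
B(n) = 65 + n**2 - 20*n
-(-1)*B(r(N, b)) = -(-1)*(65 + (1 + 8**2)**2 - 20*(1 + 8**2)) = -(-1)*(65 + (1 + 64)**2 - 20*(1 + 64)) = -(-1)*(65 + 65**2 - 20*65) = -(-1)*(65 + 4225 - 1300) = -(-1)*2990 = -1*(-2990) = 2990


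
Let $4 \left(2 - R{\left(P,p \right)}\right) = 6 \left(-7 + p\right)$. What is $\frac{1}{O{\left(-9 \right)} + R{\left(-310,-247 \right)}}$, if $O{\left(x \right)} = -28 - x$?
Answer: $\frac{1}{364} \approx 0.0027473$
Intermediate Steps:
$R{\left(P,p \right)} = \frac{25}{2} - \frac{3 p}{2}$ ($R{\left(P,p \right)} = 2 - \frac{6 \left(-7 + p\right)}{4} = 2 - \frac{-42 + 6 p}{4} = 2 - \left(- \frac{21}{2} + \frac{3 p}{2}\right) = \frac{25}{2} - \frac{3 p}{2}$)
$\frac{1}{O{\left(-9 \right)} + R{\left(-310,-247 \right)}} = \frac{1}{\left(-28 - -9\right) + \left(\frac{25}{2} - - \frac{741}{2}\right)} = \frac{1}{\left(-28 + 9\right) + \left(\frac{25}{2} + \frac{741}{2}\right)} = \frac{1}{-19 + 383} = \frac{1}{364}$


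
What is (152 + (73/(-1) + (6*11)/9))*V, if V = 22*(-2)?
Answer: -11396/3 ≈ -3798.7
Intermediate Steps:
V = -44
(152 + (73/(-1) + (6*11)/9))*V = (152 + (73/(-1) + (6*11)/9))*(-44) = (152 + (73*(-1) + 66*(⅑)))*(-44) = (152 + (-73 + 22/3))*(-44) = (152 - 197/3)*(-44) = (259/3)*(-44) = -11396/3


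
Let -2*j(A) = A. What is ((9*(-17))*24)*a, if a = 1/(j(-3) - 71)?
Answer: 7344/139 ≈ 52.835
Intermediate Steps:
j(A) = -A/2
a = -2/139 (a = 1/(-½*(-3) - 71) = 1/(3/2 - 71) = 1/(-139/2) = -2/139 ≈ -0.014388)
((9*(-17))*24)*a = ((9*(-17))*24)*(-2/139) = -153*24*(-2/139) = -3672*(-2/139) = 7344/139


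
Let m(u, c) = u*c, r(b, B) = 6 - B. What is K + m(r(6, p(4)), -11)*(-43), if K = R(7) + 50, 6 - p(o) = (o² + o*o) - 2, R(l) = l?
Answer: 14247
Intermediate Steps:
p(o) = 8 - 2*o² (p(o) = 6 - ((o² + o*o) - 2) = 6 - ((o² + o²) - 2) = 6 - (2*o² - 2) = 6 - (-2 + 2*o²) = 6 + (2 - 2*o²) = 8 - 2*o²)
K = 57 (K = 7 + 50 = 57)
m(u, c) = c*u
K + m(r(6, p(4)), -11)*(-43) = 57 - 11*(6 - (8 - 2*4²))*(-43) = 57 - 11*(6 - (8 - 2*16))*(-43) = 57 - 11*(6 - (8 - 32))*(-43) = 57 - 11*(6 - 1*(-24))*(-43) = 57 - 11*(6 + 24)*(-43) = 57 - 11*30*(-43) = 57 - 330*(-43) = 57 + 14190 = 14247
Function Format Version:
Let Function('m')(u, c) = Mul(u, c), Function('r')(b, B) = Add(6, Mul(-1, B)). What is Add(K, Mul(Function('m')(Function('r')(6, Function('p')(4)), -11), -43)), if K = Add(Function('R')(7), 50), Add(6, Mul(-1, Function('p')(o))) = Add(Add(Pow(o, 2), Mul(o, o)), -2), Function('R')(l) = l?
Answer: 14247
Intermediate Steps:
Function('p')(o) = Add(8, Mul(-2, Pow(o, 2))) (Function('p')(o) = Add(6, Mul(-1, Add(Add(Pow(o, 2), Mul(o, o)), -2))) = Add(6, Mul(-1, Add(Add(Pow(o, 2), Pow(o, 2)), -2))) = Add(6, Mul(-1, Add(Mul(2, Pow(o, 2)), -2))) = Add(6, Mul(-1, Add(-2, Mul(2, Pow(o, 2))))) = Add(6, Add(2, Mul(-2, Pow(o, 2)))) = Add(8, Mul(-2, Pow(o, 2))))
K = 57 (K = Add(7, 50) = 57)
Function('m')(u, c) = Mul(c, u)
Add(K, Mul(Function('m')(Function('r')(6, Function('p')(4)), -11), -43)) = Add(57, Mul(Mul(-11, Add(6, Mul(-1, Add(8, Mul(-2, Pow(4, 2)))))), -43)) = Add(57, Mul(Mul(-11, Add(6, Mul(-1, Add(8, Mul(-2, 16))))), -43)) = Add(57, Mul(Mul(-11, Add(6, Mul(-1, Add(8, -32)))), -43)) = Add(57, Mul(Mul(-11, Add(6, Mul(-1, -24))), -43)) = Add(57, Mul(Mul(-11, Add(6, 24)), -43)) = Add(57, Mul(Mul(-11, 30), -43)) = Add(57, Mul(-330, -43)) = Add(57, 14190) = 14247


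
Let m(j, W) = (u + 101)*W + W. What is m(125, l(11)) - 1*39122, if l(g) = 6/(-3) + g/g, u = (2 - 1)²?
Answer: -39225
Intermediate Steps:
u = 1 (u = 1² = 1)
l(g) = -1 (l(g) = 6*(-⅓) + 1 = -2 + 1 = -1)
m(j, W) = 103*W (m(j, W) = (1 + 101)*W + W = 102*W + W = 103*W)
m(125, l(11)) - 1*39122 = 103*(-1) - 1*39122 = -103 - 39122 = -39225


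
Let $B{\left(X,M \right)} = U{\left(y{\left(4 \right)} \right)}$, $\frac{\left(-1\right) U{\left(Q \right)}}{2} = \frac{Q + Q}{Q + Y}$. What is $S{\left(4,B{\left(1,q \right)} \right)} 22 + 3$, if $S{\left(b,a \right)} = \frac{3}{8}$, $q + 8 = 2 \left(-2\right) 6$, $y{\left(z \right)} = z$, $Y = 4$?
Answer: $\frac{45}{4} \approx 11.25$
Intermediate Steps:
$U{\left(Q \right)} = - \frac{4 Q}{4 + Q}$ ($U{\left(Q \right)} = - 2 \frac{Q + Q}{Q + 4} = - 2 \frac{2 Q}{4 + Q} = - \frac{4 Q}{4 + Q}$)
$q = -32$ ($q = -8 + 2 \left(-2\right) 6 = -8 - 24 = -32$)
$B{\left(X,M \right)} = -2$ ($B{\left(X,M \right)} = \left(-4\right) 4 \frac{1}{4 + 4} = \left(-4\right) 4 \cdot \frac{1}{8} = -2$)
$S{\left(b,a \right)} = \frac{3}{8}$ ($S{\left(b,a \right)} = 3 \cdot \frac{1}{8} = \frac{3}{8}$)
$S{\left(4,B{\left(1,q \right)} \right)} 22 + 3 = \frac{3}{8} \cdot 22 + 3 = \frac{33}{4} + 3 = \frac{45}{4}$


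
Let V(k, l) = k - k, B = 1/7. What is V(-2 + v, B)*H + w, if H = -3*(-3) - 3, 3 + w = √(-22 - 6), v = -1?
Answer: -3 + 2*I*√7 ≈ -3.0 + 5.2915*I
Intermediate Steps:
B = ⅐ ≈ 0.14286
V(k, l) = 0
w = -3 + 2*I*√7 (w = -3 + √(-22 - 6) = -3 + √(-28) = -3 + 2*I*√7 ≈ -3.0 + 5.2915*I)
H = 6 (H = 9 - 3 = 6)
V(-2 + v, B)*H + w = 0*6 + (-3 + 2*I*√7) = 0 + (-3 + 2*I*√7) = -3 + 2*I*√7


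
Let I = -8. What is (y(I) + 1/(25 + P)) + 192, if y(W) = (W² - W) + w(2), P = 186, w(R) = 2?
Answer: 56127/211 ≈ 266.00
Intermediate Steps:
y(W) = 2 + W² - W (y(W) = (W² - W) + 2 = 2 + W² - W)
(y(I) + 1/(25 + P)) + 192 = ((2 + (-8)² - 1*(-8)) + 1/(25 + 186)) + 192 = ((2 + 64 + 8) + 1/211) + 192 = (74 + 1/211) + 192 = 15615/211 + 192 = 56127/211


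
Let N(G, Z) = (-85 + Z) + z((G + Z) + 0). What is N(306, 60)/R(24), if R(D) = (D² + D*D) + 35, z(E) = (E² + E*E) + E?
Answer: 268253/1187 ≈ 225.99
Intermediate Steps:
z(E) = E + 2*E² (z(E) = (E² + E²) + E = 2*E² + E = E + 2*E²)
R(D) = 35 + 2*D² (R(D) = (D² + D²) + 35 = 2*D² + 35 = 35 + 2*D²)
N(G, Z) = -85 + Z + (G + Z)*(1 + 2*G + 2*Z) (N(G, Z) = (-85 + Z) + ((G + Z) + 0)*(1 + 2*((G + Z) + 0)) = (-85 + Z) + (G + Z)*(1 + 2*(G + Z)) = (-85 + Z) + (G + Z)*(1 + (2*G + 2*Z)) = (-85 + Z) + (G + Z)*(1 + 2*G + 2*Z) = -85 + Z + (G + Z)*(1 + 2*G + 2*Z))
N(306, 60)/R(24) = (-85 + 60 + (306 + 60)*(1 + 2*306 + 2*60))/(35 + 2*24²) = (-85 + 60 + 366*(1 + 612 + 120))/(35 + 2*576) = (-85 + 60 + 366*733)/(35 + 1152) = (-85 + 60 + 268278)/1187 = 268253*(1/1187) = 268253/1187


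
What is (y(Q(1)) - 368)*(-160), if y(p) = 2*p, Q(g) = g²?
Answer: 58560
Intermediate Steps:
(y(Q(1)) - 368)*(-160) = (2*1² - 368)*(-160) = (2*1 - 368)*(-160) = (2 - 368)*(-160) = -366*(-160) = 58560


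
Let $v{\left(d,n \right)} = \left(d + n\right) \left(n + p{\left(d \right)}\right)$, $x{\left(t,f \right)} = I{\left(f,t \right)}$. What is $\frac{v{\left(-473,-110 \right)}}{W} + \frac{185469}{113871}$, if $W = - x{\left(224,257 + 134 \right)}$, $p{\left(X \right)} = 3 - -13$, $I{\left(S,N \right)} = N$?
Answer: $- \frac{1033135581}{4251184} \approx -243.02$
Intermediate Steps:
$x{\left(t,f \right)} = t$
$p{\left(X \right)} = 16$ ($p{\left(X \right)} = 3 + 13 = 16$)
$W = -224$ ($W = \left(-1\right) 224 = -224$)
$v{\left(d,n \right)} = \left(16 + n\right) \left(d + n\right)$ ($v{\left(d,n \right)} = \left(d + n\right) \left(n + 16\right) = \left(d + n\right) \left(16 + n\right) = \left(16 + n\right) \left(d + n\right)$)
$\frac{v{\left(-473,-110 \right)}}{W} + \frac{185469}{113871} = \frac{\left(-110\right)^{2} + 16 \left(-473\right) + 16 \left(-110\right) - -52030}{-224} + \frac{185469}{113871} = \left(12100 - 7568 - 1760 + 52030\right) \left(- \frac{1}{224}\right) + 185469 \cdot \frac{1}{113871} = 54802 \left(- \frac{1}{224}\right) + \frac{61823}{37957} = - \frac{27401}{112} + \frac{61823}{37957} = - \frac{1033135581}{4251184}$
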